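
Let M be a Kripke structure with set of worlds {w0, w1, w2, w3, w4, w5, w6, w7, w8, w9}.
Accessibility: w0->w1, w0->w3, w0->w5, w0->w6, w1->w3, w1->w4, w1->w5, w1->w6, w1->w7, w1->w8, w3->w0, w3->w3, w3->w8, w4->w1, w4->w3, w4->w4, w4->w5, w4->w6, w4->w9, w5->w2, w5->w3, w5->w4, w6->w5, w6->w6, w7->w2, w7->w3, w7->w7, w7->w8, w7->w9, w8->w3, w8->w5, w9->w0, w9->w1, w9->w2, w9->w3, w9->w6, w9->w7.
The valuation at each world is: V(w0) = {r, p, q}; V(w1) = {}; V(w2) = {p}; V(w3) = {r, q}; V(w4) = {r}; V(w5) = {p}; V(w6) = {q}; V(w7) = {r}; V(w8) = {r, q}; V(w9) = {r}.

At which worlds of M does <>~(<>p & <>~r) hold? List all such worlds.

w0, w1, w3, w4, w5, w7, w8, w9

Let φ = <>~(<>p & <>~r). Evaluate φ at each world:
  w0 (successors {w1, w3, w5, w6}): φ is true.
  w1 (successors {w3, w4, w5, w6, w7, w8}): φ is true.
  w2 (successors ∅): φ is false.
  w3 (successors {w0, w3, w8}): φ is true.
  w4 (successors {w1, w3, w4, w5, w6, w9}): φ is true.
  w5 (successors {w2, w3, w4}): φ is true.
  w6 (successors {w5, w6}): φ is false.
  w7 (successors {w2, w3, w7, w8, w9}): φ is true.
  w8 (successors {w3, w5}): φ is true.
  w9 (successors {w0, w1, w2, w3, w6, w7}): φ is true.
For instance, at w4:
  At w4: <>~(<>p & <>~r) requires ~(<>p & <>~r) at some successor in {w1, w3, w4, w5, w6, w9}.
    ~(<>p & <>~r) holds at w3, so <>~(<>p & <>~r) is true at w4.
      At w3: <>p & <>~r is false, so ~(<>p & <>~r) is true.
Satisfying worlds: {w0, w1, w3, w4, w5, w7, w8, w9}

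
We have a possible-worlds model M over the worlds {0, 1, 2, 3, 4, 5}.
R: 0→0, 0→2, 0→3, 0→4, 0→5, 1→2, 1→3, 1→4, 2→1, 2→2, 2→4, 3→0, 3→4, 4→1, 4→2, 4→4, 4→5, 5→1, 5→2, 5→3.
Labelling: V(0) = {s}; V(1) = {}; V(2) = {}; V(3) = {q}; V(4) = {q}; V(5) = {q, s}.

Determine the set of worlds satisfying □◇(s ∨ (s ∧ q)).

3

Let φ = □◇(s ∨ (s ∧ q)). Evaluate φ at each world:
  0 (successors {0, 2, 3, 4, 5}): φ is false.
  1 (successors {2, 3, 4}): φ is false.
  2 (successors {1, 2, 4}): φ is false.
  3 (successors {0, 4}): φ is true.
  4 (successors {1, 2, 4, 5}): φ is false.
  5 (successors {1, 2, 3}): φ is false.
For instance, at 0:
  At 0: □◇(s ∨ (s ∧ q)) requires ◇(s ∨ (s ∧ q)) at every successor {0, 2, 3, 4, 5}.
    ◇(s ∨ (s ∧ q)) fails at 2, so □◇(s ∨ (s ∧ q)) is false at 0.
      At 2: ◇(s ∨ (s ∧ q)) requires s ∨ (s ∧ q) at some successor in {1, 2, 4}.
        At 1: s ∨ (s ∧ q) is false.
        At 2: s ∨ (s ∧ q) is false.
        At 4: s ∨ (s ∧ q) is false.
      So ◇(s ∨ (s ∧ q)) is false at 2.
Satisfying worlds: {3}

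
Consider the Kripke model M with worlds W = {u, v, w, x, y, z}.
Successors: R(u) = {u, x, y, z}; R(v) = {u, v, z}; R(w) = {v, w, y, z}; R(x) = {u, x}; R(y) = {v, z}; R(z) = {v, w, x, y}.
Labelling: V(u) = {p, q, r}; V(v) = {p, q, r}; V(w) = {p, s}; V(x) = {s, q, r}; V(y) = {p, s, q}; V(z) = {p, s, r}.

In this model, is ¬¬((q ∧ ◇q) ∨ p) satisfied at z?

At z: ¬((q ∧ ◇q) ∨ p) is false, so ¬¬((q ∧ ◇q) ∨ p) is true.
  At z: (q ∧ ◇q) ∨ p is true, so ¬((q ∧ ◇q) ∨ p) is false.
    At z: q ∧ ◇q is false, p is true, so (q ∧ ◇q) ∨ p is true.
      At z: q is false, ◇q is true, so q ∧ ◇q is false.

Yes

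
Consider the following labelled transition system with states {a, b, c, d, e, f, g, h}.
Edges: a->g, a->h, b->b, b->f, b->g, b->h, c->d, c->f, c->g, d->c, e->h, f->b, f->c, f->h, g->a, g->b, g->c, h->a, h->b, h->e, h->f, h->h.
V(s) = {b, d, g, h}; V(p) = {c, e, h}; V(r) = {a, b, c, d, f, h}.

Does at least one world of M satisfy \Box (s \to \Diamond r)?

Yes

Recall that \Box ψ holds at a world iff ψ holds at every accessible world, and \Diamond ψ holds iff ψ holds at some accessible world.
Let φ = \Box (s \to \Diamond r). Evaluate φ at each world:
  a (successors {g, h}): φ is true.
  b (successors {b, f, g, h}): φ is true.
  c (successors {d, f, g}): φ is true.
  d (successors {c}): φ is true.
  e (successors {h}): φ is true.
  f (successors {b, c, h}): φ is true.
  g (successors {a, b, c}): φ is true.
  h (successors {a, b, e, f, h}): φ is true.
Detail at a (witness):
  At a: \Box (s \to \Diamond r) requires s \to \Diamond r at every successor {g, h}.
      At g: s is true, \Diamond r is true, so s \to \Diamond r is true.
      At h: s is true, \Diamond r is true, so s \to \Diamond r is true.
  So \Box (s \to \Diamond r) is true at a.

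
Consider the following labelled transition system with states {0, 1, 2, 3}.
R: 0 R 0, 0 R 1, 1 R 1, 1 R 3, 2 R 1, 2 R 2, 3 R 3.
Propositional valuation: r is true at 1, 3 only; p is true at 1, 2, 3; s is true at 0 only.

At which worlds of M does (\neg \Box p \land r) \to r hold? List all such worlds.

0, 1, 2, 3

Recall that \Box ψ holds at a world iff ψ holds at every accessible world, and \Diamond ψ holds iff ψ holds at some accessible world.
Let φ = (\neg \Box p \land r) \to r. Evaluate φ at each world:
  0 (successors {0, 1}): φ is true.
  1 (successors {1, 3}): φ is true.
  2 (successors {1, 2}): φ is true.
  3 (successors {3}): φ is true.
For instance, at 0:
  At 0: \neg \Box p \land r is false, r is false, so (\neg \Box p \land r) \to r is true.
    At 0: \neg \Box p is true, r is false, so \neg \Box p \land r is false.
      At 0: \Box p is false, so \neg \Box p is true.
Satisfying worlds: {0, 1, 2, 3}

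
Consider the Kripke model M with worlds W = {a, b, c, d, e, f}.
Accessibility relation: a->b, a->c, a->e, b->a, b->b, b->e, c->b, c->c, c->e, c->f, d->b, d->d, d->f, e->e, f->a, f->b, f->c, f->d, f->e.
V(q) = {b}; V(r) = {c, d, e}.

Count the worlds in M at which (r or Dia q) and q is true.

Let φ = (r or Dia q) and q. Evaluate φ at each world:
  a (successors {b, c, e}): φ is false.
  b (successors {a, b, e}): φ is true.
  c (successors {b, c, e, f}): φ is false.
  d (successors {b, d, f}): φ is false.
  e (successors {e}): φ is false.
  f (successors {a, b, c, d, e}): φ is false.
For instance, at a:
  At a: r or Dia q is true, q is false, so (r or Dia q) and q is false.
    At a: r is false, Dia q is true, so r or Dia q is true.
      At a: Dia q requires q at some successor in {b, c, e}.
        q holds at b, so Dia q is true at a.
Satisfying worlds: {b}

1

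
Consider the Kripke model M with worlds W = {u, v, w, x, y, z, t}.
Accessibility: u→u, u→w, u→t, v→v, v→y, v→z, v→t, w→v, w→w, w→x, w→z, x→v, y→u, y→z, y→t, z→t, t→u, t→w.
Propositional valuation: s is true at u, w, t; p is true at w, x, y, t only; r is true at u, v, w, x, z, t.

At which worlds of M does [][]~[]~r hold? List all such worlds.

Let φ = [][]~[]~r. Evaluate φ at each world:
  u (successors {u, w, t}): φ is true.
  v (successors {v, y, z, t}): φ is true.
  w (successors {v, w, x, z}): φ is true.
  x (successors {v}): φ is true.
  y (successors {u, z, t}): φ is true.
  z (successors {t}): φ is true.
  t (successors {u, w}): φ is true.
For instance, at t:
  At t: [][]~[]~r requires []~[]~r at every successor {u, w}.
      At u: []~[]~r requires ~[]~r at every successor {u, w, t}.
        At u: ~[]~r is true.
        At w: ~[]~r is true.
        At t: ~[]~r is true.
      So []~[]~r is true at u.
      At w: []~[]~r requires ~[]~r at every successor {v, w, x, z}.
        At v: ~[]~r is true.
        At w: ~[]~r is true.
        At x: ~[]~r is true.
        At z: ~[]~r is true.
      So []~[]~r is true at w.
  So [][]~[]~r is true at t.
Satisfying worlds: {u, v, w, x, y, z, t}

u, v, w, x, y, z, t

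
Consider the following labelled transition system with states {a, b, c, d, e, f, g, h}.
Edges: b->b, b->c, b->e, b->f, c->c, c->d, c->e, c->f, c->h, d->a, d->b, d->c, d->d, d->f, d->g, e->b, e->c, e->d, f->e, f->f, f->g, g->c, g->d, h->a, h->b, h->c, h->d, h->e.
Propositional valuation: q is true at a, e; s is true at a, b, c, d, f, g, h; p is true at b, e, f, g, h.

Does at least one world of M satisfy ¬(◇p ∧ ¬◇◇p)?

Yes

Let φ = ¬(◇p ∧ ¬◇◇p). Evaluate φ at each world:
  a (successors ∅): φ is true.
  b (successors {b, c, e, f}): φ is true.
  c (successors {c, d, e, f, h}): φ is true.
  d (successors {a, b, c, d, f, g}): φ is true.
  e (successors {b, c, d}): φ is true.
  f (successors {e, f, g}): φ is true.
  g (successors {c, d}): φ is true.
  h (successors {a, b, c, d, e}): φ is true.
Detail at a (witness):
  At a: ◇p ∧ ¬◇◇p is false, so ¬(◇p ∧ ¬◇◇p) is true.
    At a: ◇p is false, ¬◇◇p is true, so ◇p ∧ ¬◇◇p is false.
      At a: no accessible worlds, so ◇p is false.
      At a: ◇◇p is false, so ¬◇◇p is true.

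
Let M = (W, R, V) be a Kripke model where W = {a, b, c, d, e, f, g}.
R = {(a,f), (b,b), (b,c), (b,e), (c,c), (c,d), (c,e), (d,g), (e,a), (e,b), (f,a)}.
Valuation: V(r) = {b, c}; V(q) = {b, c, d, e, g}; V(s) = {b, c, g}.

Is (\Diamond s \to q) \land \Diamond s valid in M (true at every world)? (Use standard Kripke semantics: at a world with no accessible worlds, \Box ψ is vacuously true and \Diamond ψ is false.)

No

Let φ = (\Diamond s \to q) \land \Diamond s. Evaluate φ at each world:
  a (successors {f}): φ is false.
  b (successors {b, c, e}): φ is true.
  c (successors {c, d, e}): φ is true.
  d (successors {g}): φ is true.
  e (successors {a, b}): φ is true.
  f (successors {a}): φ is false.
  g (successors ∅): φ is false.
Detail at a (counterexample):
  At a: \Diamond s \to q is true, \Diamond s is false, so (\Diamond s \to q) \land \Diamond s is false.
    At a: \Diamond s is false, q is false, so \Diamond s \to q is true.
      At a: \Diamond s requires s at some successor in {f}.
        At f: s is false.
      So \Diamond s is false at a.
    At a: \Diamond s requires s at some successor in {f}.
      At f: s is false.
    So \Diamond s is false at a.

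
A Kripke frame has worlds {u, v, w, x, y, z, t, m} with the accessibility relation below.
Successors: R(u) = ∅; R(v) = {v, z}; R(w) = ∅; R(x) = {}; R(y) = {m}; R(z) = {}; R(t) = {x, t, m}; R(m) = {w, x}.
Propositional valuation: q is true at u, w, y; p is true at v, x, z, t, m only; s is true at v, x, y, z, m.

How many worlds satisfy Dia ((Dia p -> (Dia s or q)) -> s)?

Recall that Dia ψ holds at a world iff ψ holds at some accessible world.
Let φ = Dia ((Dia p -> (Dia s or q)) -> s). Evaluate φ at each world:
  u (successors ∅): φ is false.
  v (successors {v, z}): φ is true.
  w (successors ∅): φ is false.
  x (successors ∅): φ is false.
  y (successors {m}): φ is true.
  z (successors ∅): φ is false.
  t (successors {x, t, m}): φ is true.
  m (successors {w, x}): φ is true.
For instance, at m:
  At m: Dia ((Dia p -> (Dia s or q)) -> s) requires (Dia p -> (Dia s or q)) -> s at some successor in {w, x}.
    (Dia p -> (Dia s or q)) -> s holds at x, so Dia ((Dia p -> (Dia s or q)) -> s) is true at m.
      At x: Dia p -> (Dia s or q) is true, s is true, so (Dia p -> (Dia s or q)) -> s is true.
Satisfying worlds: {v, y, t, m}

4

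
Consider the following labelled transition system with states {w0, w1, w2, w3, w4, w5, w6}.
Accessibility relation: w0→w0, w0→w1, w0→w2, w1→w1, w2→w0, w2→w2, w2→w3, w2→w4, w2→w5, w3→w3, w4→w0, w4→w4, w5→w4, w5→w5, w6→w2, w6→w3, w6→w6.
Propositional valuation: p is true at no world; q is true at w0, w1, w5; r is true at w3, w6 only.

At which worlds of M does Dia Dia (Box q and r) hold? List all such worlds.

none

Let φ = Dia Dia (Box q and r). Evaluate φ at each world:
  w0 (successors {w0, w1, w2}): φ is false.
  w1 (successors {w1}): φ is false.
  w2 (successors {w0, w2, w3, w4, w5}): φ is false.
  w3 (successors {w3}): φ is false.
  w4 (successors {w0, w4}): φ is false.
  w5 (successors {w4, w5}): φ is false.
  w6 (successors {w2, w3, w6}): φ is false.
For instance, at w1:
  At w1: Dia Dia (Box q and r) requires Dia (Box q and r) at some successor in {w1}.
    At w1: Dia (Box q and r) is false.
  So Dia Dia (Box q and r) is false at w1.
Satisfying worlds: none.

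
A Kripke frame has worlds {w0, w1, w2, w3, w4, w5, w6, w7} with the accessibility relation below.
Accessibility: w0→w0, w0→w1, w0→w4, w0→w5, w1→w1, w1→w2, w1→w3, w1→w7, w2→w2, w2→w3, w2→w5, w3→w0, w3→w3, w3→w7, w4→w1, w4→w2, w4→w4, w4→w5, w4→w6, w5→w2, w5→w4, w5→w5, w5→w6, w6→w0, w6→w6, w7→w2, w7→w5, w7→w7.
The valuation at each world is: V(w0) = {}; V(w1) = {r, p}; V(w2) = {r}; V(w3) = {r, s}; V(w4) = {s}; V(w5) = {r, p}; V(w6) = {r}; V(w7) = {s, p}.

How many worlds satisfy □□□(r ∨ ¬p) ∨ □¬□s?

Let φ = □□□(r ∨ ¬p) ∨ □¬□s. Evaluate φ at each world:
  w0 (successors {w0, w1, w4, w5}): φ is true.
  w1 (successors {w1, w2, w3, w7}): φ is true.
  w2 (successors {w2, w3, w5}): φ is true.
  w3 (successors {w0, w3, w7}): φ is true.
  w4 (successors {w1, w2, w4, w5, w6}): φ is true.
  w5 (successors {w2, w4, w5, w6}): φ is true.
  w6 (successors {w0, w6}): φ is true.
  w7 (successors {w2, w5, w7}): φ is true.
For instance, at w5:
  At w5: □□□(r ∨ ¬p) is false, □¬□s is true, so □□□(r ∨ ¬p) ∨ □¬□s is true.
    At w5: □□□(r ∨ ¬p) requires □□(r ∨ ¬p) at every successor {w2, w4, w5, w6}.
      □□(r ∨ ¬p) fails at w2, so □□□(r ∨ ¬p) is false at w5.
    At w5: □¬□s requires ¬□s at every successor {w2, w4, w5, w6}.
      At w2: ¬□s is true.
      At w4: ¬□s is true.
      At w5: ¬□s is true.
      At w6: ¬□s is true.
    So □¬□s is true at w5.
Satisfying worlds: {w0, w1, w2, w3, w4, w5, w6, w7}

8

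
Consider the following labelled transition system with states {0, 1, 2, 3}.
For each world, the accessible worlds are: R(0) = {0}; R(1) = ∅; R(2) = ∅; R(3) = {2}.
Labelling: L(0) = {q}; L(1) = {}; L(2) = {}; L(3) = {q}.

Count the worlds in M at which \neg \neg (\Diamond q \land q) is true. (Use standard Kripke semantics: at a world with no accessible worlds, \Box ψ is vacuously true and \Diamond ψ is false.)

1

Let φ = \neg \neg (\Diamond q \land q). Evaluate φ at each world:
  0 (successors {0}): φ is true.
  1 (successors ∅): φ is false.
  2 (successors ∅): φ is false.
  3 (successors {2}): φ is false.
For instance, at 0:
  At 0: \neg (\Diamond q \land q) is false, so \neg \neg (\Diamond q \land q) is true.
    At 0: \Diamond q \land q is true, so \neg (\Diamond q \land q) is false.
      At 0: \Diamond q is true, q is true, so \Diamond q \land q is true.
Satisfying worlds: {0}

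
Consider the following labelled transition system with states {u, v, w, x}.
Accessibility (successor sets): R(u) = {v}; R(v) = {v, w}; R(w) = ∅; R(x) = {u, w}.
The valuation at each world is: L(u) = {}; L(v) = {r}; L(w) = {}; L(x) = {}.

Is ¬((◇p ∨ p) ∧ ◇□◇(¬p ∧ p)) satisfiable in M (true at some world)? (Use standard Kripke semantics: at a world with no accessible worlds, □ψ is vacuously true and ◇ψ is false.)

Let φ = ¬((◇p ∨ p) ∧ ◇□◇(¬p ∧ p)). Evaluate φ at each world:
  u (successors {v}): φ is true.
  v (successors {v, w}): φ is true.
  w (successors ∅): φ is true.
  x (successors {u, w}): φ is true.
Detail at u (witness):
  At u: (◇p ∨ p) ∧ ◇□◇(¬p ∧ p) is false, so ¬((◇p ∨ p) ∧ ◇□◇(¬p ∧ p)) is true.
    At u: ◇p ∨ p is false, ◇□◇(¬p ∧ p) is false, so (◇p ∨ p) ∧ ◇□◇(¬p ∧ p) is false.
      At u: ◇p is false, p is false, so ◇p ∨ p is false.
      At u: ◇□◇(¬p ∧ p) requires □◇(¬p ∧ p) at some successor in {v}.
        At v: □◇(¬p ∧ p) is false.
      So ◇□◇(¬p ∧ p) is false at u.

Yes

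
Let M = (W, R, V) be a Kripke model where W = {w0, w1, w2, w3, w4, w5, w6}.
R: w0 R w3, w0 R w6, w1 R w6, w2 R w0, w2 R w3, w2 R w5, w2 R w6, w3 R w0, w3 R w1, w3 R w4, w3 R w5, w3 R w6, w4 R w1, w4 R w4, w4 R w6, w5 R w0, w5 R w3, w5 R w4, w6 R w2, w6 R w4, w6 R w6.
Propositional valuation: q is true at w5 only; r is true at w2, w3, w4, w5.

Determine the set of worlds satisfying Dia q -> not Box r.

Let φ = Dia q -> not Box r. Evaluate φ at each world:
  w0 (successors {w3, w6}): φ is true.
  w1 (successors {w6}): φ is true.
  w2 (successors {w0, w3, w5, w6}): φ is true.
  w3 (successors {w0, w1, w4, w5, w6}): φ is true.
  w4 (successors {w1, w4, w6}): φ is true.
  w5 (successors {w0, w3, w4}): φ is true.
  w6 (successors {w2, w4, w6}): φ is true.
For instance, at w5:
  At w5: Dia q is false, not Box r is true, so Dia q -> not Box r is true.
    At w5: Dia q requires q at some successor in {w0, w3, w4}.
      At w0: q is false.
      At w3: q is false.
      At w4: q is false.
    So Dia q is false at w5.
    At w5: Box r is false, so not Box r is true.
      At w5: Box r requires r at every successor {w0, w3, w4}.
        r fails at w0, so Box r is false at w5.
Satisfying worlds: {w0, w1, w2, w3, w4, w5, w6}

w0, w1, w2, w3, w4, w5, w6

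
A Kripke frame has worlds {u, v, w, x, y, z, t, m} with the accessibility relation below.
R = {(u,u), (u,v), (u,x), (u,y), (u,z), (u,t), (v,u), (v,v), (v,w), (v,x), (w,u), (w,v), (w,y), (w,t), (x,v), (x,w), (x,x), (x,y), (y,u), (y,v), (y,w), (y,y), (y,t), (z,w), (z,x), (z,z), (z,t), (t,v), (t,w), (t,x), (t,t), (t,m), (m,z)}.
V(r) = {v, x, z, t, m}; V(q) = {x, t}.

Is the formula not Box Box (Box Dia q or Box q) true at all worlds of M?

Yes

Recall that Box ψ holds at a world iff ψ holds at every accessible world, and Dia ψ holds iff ψ holds at some accessible world.
Let φ = not Box Box (Box Dia q or Box q). Evaluate φ at each world:
  u (successors {u, v, x, y, z, t}): φ is true.
  v (successors {u, v, w, x}): φ is true.
  w (successors {u, v, y, t}): φ is true.
  x (successors {v, w, x, y}): φ is true.
  y (successors {u, v, w, y, t}): φ is true.
  z (successors {w, x, z, t}): φ is true.
  t (successors {v, w, x, t, m}): φ is true.
  m (successors {z}): φ is true.
For instance, at y:
  At y: Box Box (Box Dia q or Box q) is false, so not Box Box (Box Dia q or Box q) is true.
    At y: Box Box (Box Dia q or Box q) requires Box (Box Dia q or Box q) at every successor {u, v, w, y, t}.
      Box (Box Dia q or Box q) fails at u, so Box Box (Box Dia q or Box q) is false at y.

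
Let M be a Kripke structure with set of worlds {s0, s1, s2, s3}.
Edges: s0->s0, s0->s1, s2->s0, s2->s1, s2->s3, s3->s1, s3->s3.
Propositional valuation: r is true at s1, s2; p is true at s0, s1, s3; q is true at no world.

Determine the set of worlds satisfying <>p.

s0, s2, s3

Recall that <>ψ holds at a world iff ψ holds at some accessible world.
Let φ = <>p. Evaluate φ at each world:
  s0 (successors {s0, s1}): φ is true.
  s1 (successors ∅): φ is false.
  s2 (successors {s0, s1, s3}): φ is true.
  s3 (successors {s1, s3}): φ is true.
For instance, at s3:
  At s3: <>p requires p at some successor in {s1, s3}.
    p holds at s1, so <>p is true at s3.
Satisfying worlds: {s0, s2, s3}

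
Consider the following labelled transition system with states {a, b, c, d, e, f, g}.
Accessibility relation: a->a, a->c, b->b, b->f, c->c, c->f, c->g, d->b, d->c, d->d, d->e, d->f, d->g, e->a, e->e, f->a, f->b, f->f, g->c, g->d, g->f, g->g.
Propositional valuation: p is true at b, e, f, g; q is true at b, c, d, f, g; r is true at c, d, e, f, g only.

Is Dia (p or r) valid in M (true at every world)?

Recall that Dia ψ holds at a world iff ψ holds at some accessible world.
Let φ = Dia (p or r). Evaluate φ at each world:
  a (successors {a, c}): φ is true.
  b (successors {b, f}): φ is true.
  c (successors {c, f, g}): φ is true.
  d (successors {b, c, d, e, f, g}): φ is true.
  e (successors {a, e}): φ is true.
  f (successors {a, b, f}): φ is true.
  g (successors {c, d, f, g}): φ is true.
For instance, at b:
  At b: Dia (p or r) requires p or r at some successor in {b, f}.
    p or r holds at b, so Dia (p or r) is true at b.

Yes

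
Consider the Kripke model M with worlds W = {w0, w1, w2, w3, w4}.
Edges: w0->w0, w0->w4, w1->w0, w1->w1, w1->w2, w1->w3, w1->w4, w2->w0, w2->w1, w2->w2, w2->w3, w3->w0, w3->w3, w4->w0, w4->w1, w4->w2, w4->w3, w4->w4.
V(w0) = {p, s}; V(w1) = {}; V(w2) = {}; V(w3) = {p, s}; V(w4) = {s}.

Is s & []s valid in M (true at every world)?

No

Let φ = s & []s. Evaluate φ at each world:
  w0 (successors {w0, w4}): φ is true.
  w1 (successors {w0, w1, w2, w3, w4}): φ is false.
  w2 (successors {w0, w1, w2, w3}): φ is false.
  w3 (successors {w0, w3}): φ is true.
  w4 (successors {w0, w1, w2, w3, w4}): φ is false.
Detail at w1 (counterexample):
  At w1: s is false, []s is false, so s & []s is false.
    At w1: []s requires s at every successor {w0, w1, w2, w3, w4}.
      s fails at w1, so []s is false at w1.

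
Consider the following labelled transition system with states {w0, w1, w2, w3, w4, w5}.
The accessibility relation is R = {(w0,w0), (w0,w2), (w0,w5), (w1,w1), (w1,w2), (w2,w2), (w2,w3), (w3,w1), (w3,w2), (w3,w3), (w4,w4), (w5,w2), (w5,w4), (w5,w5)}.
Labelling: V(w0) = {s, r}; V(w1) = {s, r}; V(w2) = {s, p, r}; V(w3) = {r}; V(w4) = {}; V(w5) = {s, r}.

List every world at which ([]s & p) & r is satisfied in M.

Let φ = ([]s & p) & r. Evaluate φ at each world:
  w0 (successors {w0, w2, w5}): φ is false.
  w1 (successors {w1, w2}): φ is false.
  w2 (successors {w2, w3}): φ is false.
  w3 (successors {w1, w2, w3}): φ is false.
  w4 (successors {w4}): φ is false.
  w5 (successors {w2, w4, w5}): φ is false.
For instance, at w5:
  At w5: []s & p is false, r is true, so ([]s & p) & r is false.
    At w5: []s is false, p is false, so []s & p is false.
      At w5: []s requires s at every successor {w2, w4, w5}.
        s fails at w4, so []s is false at w5.
Satisfying worlds: none.

none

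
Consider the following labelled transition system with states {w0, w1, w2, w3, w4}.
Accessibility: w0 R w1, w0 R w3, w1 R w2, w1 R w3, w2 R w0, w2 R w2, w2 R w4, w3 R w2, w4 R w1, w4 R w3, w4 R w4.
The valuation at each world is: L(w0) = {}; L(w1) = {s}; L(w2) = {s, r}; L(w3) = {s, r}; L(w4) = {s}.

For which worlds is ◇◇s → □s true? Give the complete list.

Let φ = ◇◇s → □s. Evaluate φ at each world:
  w0 (successors {w1, w3}): φ is true.
  w1 (successors {w2, w3}): φ is true.
  w2 (successors {w0, w2, w4}): φ is false.
  w3 (successors {w2}): φ is true.
  w4 (successors {w1, w3, w4}): φ is true.
For instance, at w4:
  At w4: ◇◇s is true, □s is true, so ◇◇s → □s is true.
    At w4: ◇◇s requires ◇s at some successor in {w1, w3, w4}.
      ◇s holds at w1, so ◇◇s is true at w4.
    At w4: □s requires s at every successor {w1, w3, w4}.
      At w1: s is true.
      At w3: s is true.
      At w4: s is true.
    So □s is true at w4.
Satisfying worlds: {w0, w1, w3, w4}

w0, w1, w3, w4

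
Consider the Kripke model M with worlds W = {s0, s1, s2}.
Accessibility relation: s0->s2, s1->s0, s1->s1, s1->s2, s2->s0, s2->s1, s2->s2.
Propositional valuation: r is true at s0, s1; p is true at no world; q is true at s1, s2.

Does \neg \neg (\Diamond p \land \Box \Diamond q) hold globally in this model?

Let φ = \neg \neg (\Diamond p \land \Box \Diamond q). Evaluate φ at each world:
  s0 (successors {s2}): φ is false.
  s1 (successors {s0, s1, s2}): φ is false.
  s2 (successors {s0, s1, s2}): φ is false.
Detail at s0 (counterexample):
  At s0: \neg (\Diamond p \land \Box \Diamond q) is true, so \neg \neg (\Diamond p \land \Box \Diamond q) is false.
    At s0: \Diamond p \land \Box \Diamond q is false, so \neg (\Diamond p \land \Box \Diamond q) is true.
      At s0: \Diamond p is false, \Box \Diamond q is true, so \Diamond p \land \Box \Diamond q is false.

No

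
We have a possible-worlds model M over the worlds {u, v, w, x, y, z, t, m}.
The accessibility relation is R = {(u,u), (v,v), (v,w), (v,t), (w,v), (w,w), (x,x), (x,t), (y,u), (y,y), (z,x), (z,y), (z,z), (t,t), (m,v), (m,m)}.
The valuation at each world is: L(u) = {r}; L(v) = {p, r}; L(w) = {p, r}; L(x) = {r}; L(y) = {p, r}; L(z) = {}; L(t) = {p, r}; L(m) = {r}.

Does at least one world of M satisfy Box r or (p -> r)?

Let φ = Box r or (p -> r). Evaluate φ at each world:
  u (successors {u}): φ is true.
  v (successors {v, w, t}): φ is true.
  w (successors {v, w}): φ is true.
  x (successors {x, t}): φ is true.
  y (successors {u, y}): φ is true.
  z (successors {x, y, z}): φ is true.
  t (successors {t}): φ is true.
  m (successors {v, m}): φ is true.
Detail at u (witness):
  At u: Box r is true, p -> r is true, so Box r or (p -> r) is true.
    At u: Box r requires r at every successor {u}.
      At u: r is true.
    So Box r is true at u.

Yes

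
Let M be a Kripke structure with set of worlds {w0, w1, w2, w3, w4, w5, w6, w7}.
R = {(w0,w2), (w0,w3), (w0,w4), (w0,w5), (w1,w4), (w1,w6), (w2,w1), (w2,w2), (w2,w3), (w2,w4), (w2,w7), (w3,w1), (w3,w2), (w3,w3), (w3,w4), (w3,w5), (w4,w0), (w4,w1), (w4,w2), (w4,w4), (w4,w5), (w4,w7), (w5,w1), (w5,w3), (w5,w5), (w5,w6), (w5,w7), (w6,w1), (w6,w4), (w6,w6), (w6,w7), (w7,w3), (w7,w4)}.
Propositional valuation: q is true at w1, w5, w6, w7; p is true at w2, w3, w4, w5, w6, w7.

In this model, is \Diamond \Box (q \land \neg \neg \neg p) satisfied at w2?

Recall that \Box ψ holds at a world iff ψ holds at every accessible world, and \Diamond ψ holds iff ψ holds at some accessible world.
At w2: \Diamond \Box (q \land \neg \neg \neg p) requires \Box (q \land \neg \neg \neg p) at some successor in {w1, w2, w3, w4, w7}.
  At w1: \Box (q \land \neg \neg \neg p) is false.
  At w2: \Box (q \land \neg \neg \neg p) is false.
  At w3: \Box (q \land \neg \neg \neg p) is false.
  At w4: \Box (q \land \neg \neg \neg p) is false.
  At w7: \Box (q \land \neg \neg \neg p) is false.
So \Diamond \Box (q \land \neg \neg \neg p) is false at w2.

No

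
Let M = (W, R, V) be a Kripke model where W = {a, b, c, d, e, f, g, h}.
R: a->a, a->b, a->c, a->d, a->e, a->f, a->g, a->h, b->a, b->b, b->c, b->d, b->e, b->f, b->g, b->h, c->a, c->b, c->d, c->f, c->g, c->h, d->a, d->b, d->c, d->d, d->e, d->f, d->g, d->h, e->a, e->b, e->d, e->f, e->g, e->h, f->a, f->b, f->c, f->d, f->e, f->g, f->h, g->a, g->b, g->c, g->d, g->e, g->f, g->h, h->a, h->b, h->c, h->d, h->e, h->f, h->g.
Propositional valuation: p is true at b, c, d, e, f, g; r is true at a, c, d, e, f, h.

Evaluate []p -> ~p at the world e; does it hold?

Yes

At e: []p is false, ~p is false, so []p -> ~p is true.
  At e: []p requires p at every successor {a, b, d, f, g, h}.
    p fails at a, so []p is false at e.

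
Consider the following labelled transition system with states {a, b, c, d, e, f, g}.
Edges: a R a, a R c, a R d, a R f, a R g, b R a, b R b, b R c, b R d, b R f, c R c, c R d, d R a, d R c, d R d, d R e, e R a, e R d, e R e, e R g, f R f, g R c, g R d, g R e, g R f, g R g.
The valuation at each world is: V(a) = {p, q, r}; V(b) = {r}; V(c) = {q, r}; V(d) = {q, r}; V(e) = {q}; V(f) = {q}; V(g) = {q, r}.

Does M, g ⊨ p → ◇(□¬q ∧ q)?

Yes

At g: p is false, ◇(□¬q ∧ q) is false, so p → ◇(□¬q ∧ q) is true.
  At g: ◇(□¬q ∧ q) requires □¬q ∧ q at some successor in {c, d, e, f, g}.
    At c: □¬q ∧ q is false.
    At d: □¬q ∧ q is false.
    At e: □¬q ∧ q is false.
    At f: □¬q ∧ q is false.
    At g: □¬q ∧ q is false.
  So ◇(□¬q ∧ q) is false at g.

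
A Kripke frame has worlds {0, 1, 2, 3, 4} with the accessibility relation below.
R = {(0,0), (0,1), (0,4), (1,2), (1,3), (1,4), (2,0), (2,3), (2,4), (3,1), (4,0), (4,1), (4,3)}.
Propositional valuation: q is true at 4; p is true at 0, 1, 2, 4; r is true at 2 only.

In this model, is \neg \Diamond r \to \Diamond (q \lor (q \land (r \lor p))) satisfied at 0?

At 0: \neg \Diamond r is true, \Diamond (q \lor (q \land (r \lor p))) is true, so \neg \Diamond r \to \Diamond (q \lor (q \land (r \lor p))) is true.
  At 0: \Diamond r is false, so \neg \Diamond r is true.
    At 0: \Diamond r requires r at some successor in {0, 1, 4}.
      At 0: r is false.
      At 1: r is false.
      At 4: r is false.
    So \Diamond r is false at 0.
  At 0: \Diamond (q \lor (q \land (r \lor p))) requires q \lor (q \land (r \lor p)) at some successor in {0, 1, 4}.
    q \lor (q \land (r \lor p)) holds at 4, so \Diamond (q \lor (q \land (r \lor p))) is true at 0.

Yes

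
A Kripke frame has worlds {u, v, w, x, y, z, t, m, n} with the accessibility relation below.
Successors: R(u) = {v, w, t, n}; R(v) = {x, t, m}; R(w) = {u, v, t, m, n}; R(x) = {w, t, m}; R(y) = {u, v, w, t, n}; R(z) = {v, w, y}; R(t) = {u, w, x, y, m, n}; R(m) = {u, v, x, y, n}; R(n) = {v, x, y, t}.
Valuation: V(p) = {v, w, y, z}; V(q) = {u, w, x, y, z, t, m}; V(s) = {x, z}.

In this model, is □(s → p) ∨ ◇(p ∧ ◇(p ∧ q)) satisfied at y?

Yes

Recall that □ψ holds at a world iff ψ holds at every accessible world, and ◇ψ holds iff ψ holds at some accessible world.
At y: □(s → p) is true, ◇(p ∧ ◇(p ∧ q)) is false, so □(s → p) ∨ ◇(p ∧ ◇(p ∧ q)) is true.
  At y: □(s → p) requires s → p at every successor {u, v, w, t, n}.
    At u: s → p is true.
    At v: s → p is true.
    At w: s → p is true.
    At t: s → p is true.
    At n: s → p is true.
  So □(s → p) is true at y.
  At y: ◇(p ∧ ◇(p ∧ q)) requires p ∧ ◇(p ∧ q) at some successor in {u, v, w, t, n}.
    At u: p ∧ ◇(p ∧ q) is false.
    At v: p ∧ ◇(p ∧ q) is false.
    At w: p ∧ ◇(p ∧ q) is false.
    At t: p ∧ ◇(p ∧ q) is false.
    At n: p ∧ ◇(p ∧ q) is false.
  So ◇(p ∧ ◇(p ∧ q)) is false at y.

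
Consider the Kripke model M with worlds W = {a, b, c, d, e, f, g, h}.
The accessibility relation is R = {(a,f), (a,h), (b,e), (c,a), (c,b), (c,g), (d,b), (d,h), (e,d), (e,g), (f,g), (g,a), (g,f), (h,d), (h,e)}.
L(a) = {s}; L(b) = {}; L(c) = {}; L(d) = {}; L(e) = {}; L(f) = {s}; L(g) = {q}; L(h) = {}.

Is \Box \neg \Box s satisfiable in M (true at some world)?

Yes

Recall that \Box ψ holds at a world iff ψ holds at every accessible world, and \Diamond ψ holds iff ψ holds at some accessible world.
Let φ = \Box \neg \Box s. Evaluate φ at each world:
  a (successors {f, h}): φ is true.
  b (successors {e}): φ is true.
  c (successors {a, b, g}): φ is false.
  d (successors {b, h}): φ is true.
  e (successors {d, g}): φ is false.
  f (successors {g}): φ is false.
  g (successors {a, f}): φ is true.
  h (successors {d, e}): φ is true.
Detail at a (witness):
  At a: \Box \neg \Box s requires \neg \Box s at every successor {f, h}.
      At f: \Box s is false, so \neg \Box s is true.
      At h: \Box s is false, so \neg \Box s is true.
  So \Box \neg \Box s is true at a.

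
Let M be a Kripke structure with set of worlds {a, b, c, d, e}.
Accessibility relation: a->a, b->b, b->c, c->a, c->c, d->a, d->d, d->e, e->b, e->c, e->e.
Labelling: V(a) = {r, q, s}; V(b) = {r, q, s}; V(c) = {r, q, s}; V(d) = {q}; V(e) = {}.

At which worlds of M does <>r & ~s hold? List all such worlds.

Recall that <>ψ holds at a world iff ψ holds at some accessible world.
Let φ = <>r & ~s. Evaluate φ at each world:
  a (successors {a}): φ is false.
  b (successors {b, c}): φ is false.
  c (successors {a, c}): φ is false.
  d (successors {a, d, e}): φ is true.
  e (successors {b, c, e}): φ is true.
For instance, at e:
  At e: <>r is true, ~s is true, so <>r & ~s is true.
    At e: <>r requires r at some successor in {b, c, e}.
      r holds at b, so <>r is true at e.
Satisfying worlds: {d, e}

d, e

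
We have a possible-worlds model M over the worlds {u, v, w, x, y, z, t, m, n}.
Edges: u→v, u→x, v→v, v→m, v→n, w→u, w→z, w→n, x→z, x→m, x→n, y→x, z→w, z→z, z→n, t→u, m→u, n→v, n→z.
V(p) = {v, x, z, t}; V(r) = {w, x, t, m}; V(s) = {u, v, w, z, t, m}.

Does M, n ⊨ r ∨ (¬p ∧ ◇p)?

At n: r is false, ¬p ∧ ◇p is true, so r ∨ (¬p ∧ ◇p) is true.
  At n: ¬p is true, ◇p is true, so ¬p ∧ ◇p is true.
    At n: ◇p requires p at some successor in {v, z}.
      p holds at v, so ◇p is true at n.

Yes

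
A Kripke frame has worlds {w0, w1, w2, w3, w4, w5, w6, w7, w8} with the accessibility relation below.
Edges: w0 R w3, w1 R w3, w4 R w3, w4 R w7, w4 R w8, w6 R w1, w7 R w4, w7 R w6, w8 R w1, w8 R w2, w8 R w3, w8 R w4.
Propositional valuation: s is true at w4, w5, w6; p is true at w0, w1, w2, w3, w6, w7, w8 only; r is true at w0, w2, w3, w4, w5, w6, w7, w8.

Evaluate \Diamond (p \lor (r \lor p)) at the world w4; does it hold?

Recall that \Diamond ψ holds at a world iff ψ holds at some accessible world.
At w4: \Diamond (p \lor (r \lor p)) requires p \lor (r \lor p) at some successor in {w3, w7, w8}.
  p \lor (r \lor p) holds at w3, so \Diamond (p \lor (r \lor p)) is true at w4.

Yes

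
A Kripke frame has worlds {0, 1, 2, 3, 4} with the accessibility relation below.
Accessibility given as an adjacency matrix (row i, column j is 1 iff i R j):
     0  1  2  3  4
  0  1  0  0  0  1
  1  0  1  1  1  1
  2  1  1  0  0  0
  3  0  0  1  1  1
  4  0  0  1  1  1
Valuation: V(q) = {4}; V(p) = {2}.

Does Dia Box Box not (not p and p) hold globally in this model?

Yes

Recall that Box ψ holds at a world iff ψ holds at every accessible world, and Dia ψ holds iff ψ holds at some accessible world.
Let φ = Dia Box Box not (not p and p). Evaluate φ at each world:
  0 (successors {0, 4}): φ is true.
  1 (successors {1, 2, 3, 4}): φ is true.
  2 (successors {0, 1}): φ is true.
  3 (successors {2, 3, 4}): φ is true.
  4 (successors {2, 3, 4}): φ is true.
For instance, at 4:
  At 4: Dia Box Box not (not p and p) requires Box Box not (not p and p) at some successor in {2, 3, 4}.
    Box Box not (not p and p) holds at 2, so Dia Box Box not (not p and p) is true at 4.
      At 2: Box Box not (not p and p) requires Box not (not p and p) at every successor {0, 1}.
        At 0: Box not (not p and p) is true.
        At 1: Box not (not p and p) is true.
      So Box Box not (not p and p) is true at 2.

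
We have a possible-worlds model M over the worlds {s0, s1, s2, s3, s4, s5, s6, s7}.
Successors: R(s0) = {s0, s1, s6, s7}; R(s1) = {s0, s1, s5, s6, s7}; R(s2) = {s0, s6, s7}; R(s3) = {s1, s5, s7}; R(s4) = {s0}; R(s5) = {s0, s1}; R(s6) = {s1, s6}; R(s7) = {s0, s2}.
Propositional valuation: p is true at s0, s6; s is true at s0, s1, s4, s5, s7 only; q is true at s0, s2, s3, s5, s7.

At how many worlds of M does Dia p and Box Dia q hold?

Let φ = Dia p and Box Dia q. Evaluate φ at each world:
  s0 (successors {s0, s1, s6, s7}): φ is false.
  s1 (successors {s0, s1, s5, s6, s7}): φ is false.
  s2 (successors {s0, s6, s7}): φ is false.
  s3 (successors {s1, s5, s7}): φ is false.
  s4 (successors {s0}): φ is true.
  s5 (successors {s0, s1}): φ is true.
  s6 (successors {s1, s6}): φ is false.
  s7 (successors {s0, s2}): φ is true.
For instance, at s3:
  At s3: Dia p is false, Box Dia q is true, so Dia p and Box Dia q is false.
    At s3: Dia p requires p at some successor in {s1, s5, s7}.
      At s1: p is false.
      At s5: p is false.
      At s7: p is false.
    So Dia p is false at s3.
    At s3: Box Dia q requires Dia q at every successor {s1, s5, s7}.
      At s1: Dia q is true.
      At s5: Dia q is true.
      At s7: Dia q is true.
    So Box Dia q is true at s3.
Satisfying worlds: {s4, s5, s7}

3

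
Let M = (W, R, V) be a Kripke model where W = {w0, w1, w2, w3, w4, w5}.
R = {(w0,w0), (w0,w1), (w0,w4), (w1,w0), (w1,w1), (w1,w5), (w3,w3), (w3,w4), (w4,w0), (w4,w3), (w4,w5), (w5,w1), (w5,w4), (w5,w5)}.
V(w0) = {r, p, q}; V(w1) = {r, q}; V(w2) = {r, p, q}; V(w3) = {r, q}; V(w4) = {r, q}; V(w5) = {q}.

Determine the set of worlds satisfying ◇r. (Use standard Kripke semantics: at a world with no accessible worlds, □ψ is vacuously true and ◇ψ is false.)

w0, w1, w3, w4, w5

Let φ = ◇r. Evaluate φ at each world:
  w0 (successors {w0, w1, w4}): φ is true.
  w1 (successors {w0, w1, w5}): φ is true.
  w2 (successors ∅): φ is false.
  w3 (successors {w3, w4}): φ is true.
  w4 (successors {w0, w3, w5}): φ is true.
  w5 (successors {w1, w4, w5}): φ is true.
For instance, at w5:
  At w5: ◇r requires r at some successor in {w1, w4, w5}.
    r holds at w1, so ◇r is true at w5.
Satisfying worlds: {w0, w1, w3, w4, w5}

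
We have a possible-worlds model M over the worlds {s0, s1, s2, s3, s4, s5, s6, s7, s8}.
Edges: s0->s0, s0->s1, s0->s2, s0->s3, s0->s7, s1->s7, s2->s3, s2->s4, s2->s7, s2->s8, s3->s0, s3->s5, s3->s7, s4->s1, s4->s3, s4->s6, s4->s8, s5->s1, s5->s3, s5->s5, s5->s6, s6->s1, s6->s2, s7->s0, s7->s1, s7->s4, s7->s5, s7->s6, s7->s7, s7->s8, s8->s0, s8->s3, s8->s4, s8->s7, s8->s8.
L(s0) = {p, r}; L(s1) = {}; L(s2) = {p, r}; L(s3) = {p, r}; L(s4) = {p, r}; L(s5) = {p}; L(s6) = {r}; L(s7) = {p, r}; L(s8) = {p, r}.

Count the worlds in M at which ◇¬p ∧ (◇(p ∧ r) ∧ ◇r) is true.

Recall that ◇ψ holds at a world iff ψ holds at some accessible world.
Let φ = ◇¬p ∧ (◇(p ∧ r) ∧ ◇r). Evaluate φ at each world:
  s0 (successors {s0, s1, s2, s3, s7}): φ is true.
  s1 (successors {s7}): φ is false.
  s2 (successors {s3, s4, s7, s8}): φ is false.
  s3 (successors {s0, s5, s7}): φ is false.
  s4 (successors {s1, s3, s6, s8}): φ is true.
  s5 (successors {s1, s3, s5, s6}): φ is true.
  s6 (successors {s1, s2}): φ is true.
  s7 (successors {s0, s1, s4, s5, s6, s7, s8}): φ is true.
  s8 (successors {s0, s3, s4, s7, s8}): φ is false.
For instance, at s2:
  At s2: ◇¬p is false, ◇(p ∧ r) ∧ ◇r is true, so ◇¬p ∧ (◇(p ∧ r) ∧ ◇r) is false.
    At s2: ◇¬p requires ¬p at some successor in {s3, s4, s7, s8}.
      At s3: ¬p is false.
      At s4: ¬p is false.
      At s7: ¬p is false.
      At s8: ¬p is false.
    So ◇¬p is false at s2.
    At s2: ◇(p ∧ r) is true, ◇r is true, so ◇(p ∧ r) ∧ ◇r is true.
      At s2: ◇(p ∧ r) requires p ∧ r at some successor in {s3, s4, s7, s8}.
        p ∧ r holds at s3, so ◇(p ∧ r) is true at s2.
      At s2: ◇r requires r at some successor in {s3, s4, s7, s8}.
        r holds at s3, so ◇r is true at s2.
Satisfying worlds: {s0, s4, s5, s6, s7}

5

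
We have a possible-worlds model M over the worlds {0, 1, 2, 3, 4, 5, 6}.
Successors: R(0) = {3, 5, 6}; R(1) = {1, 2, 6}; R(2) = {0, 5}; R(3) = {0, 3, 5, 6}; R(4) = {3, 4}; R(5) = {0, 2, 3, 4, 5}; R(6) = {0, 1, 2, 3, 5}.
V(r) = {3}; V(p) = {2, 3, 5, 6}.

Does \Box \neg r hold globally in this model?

No

Let φ = \Box \neg r. Evaluate φ at each world:
  0 (successors {3, 5, 6}): φ is false.
  1 (successors {1, 2, 6}): φ is true.
  2 (successors {0, 5}): φ is true.
  3 (successors {0, 3, 5, 6}): φ is false.
  4 (successors {3, 4}): φ is false.
  5 (successors {0, 2, 3, 4, 5}): φ is false.
  6 (successors {0, 1, 2, 3, 5}): φ is false.
Detail at 0 (counterexample):
  At 0: \Box \neg r requires \neg r at every successor {3, 5, 6}.
    \neg r fails at 3, so \Box \neg r is false at 0.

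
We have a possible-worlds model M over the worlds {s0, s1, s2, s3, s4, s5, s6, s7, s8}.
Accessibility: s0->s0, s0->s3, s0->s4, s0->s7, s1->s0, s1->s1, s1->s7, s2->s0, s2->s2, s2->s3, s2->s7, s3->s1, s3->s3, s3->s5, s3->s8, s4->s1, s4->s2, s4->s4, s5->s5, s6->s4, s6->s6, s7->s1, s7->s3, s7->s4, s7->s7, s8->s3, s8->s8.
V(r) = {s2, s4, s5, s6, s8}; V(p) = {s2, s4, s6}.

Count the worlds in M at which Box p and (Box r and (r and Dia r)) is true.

Let φ = Box p and (Box r and (r and Dia r)). Evaluate φ at each world:
  s0 (successors {s0, s3, s4, s7}): φ is false.
  s1 (successors {s0, s1, s7}): φ is false.
  s2 (successors {s0, s2, s3, s7}): φ is false.
  s3 (successors {s1, s3, s5, s8}): φ is false.
  s4 (successors {s1, s2, s4}): φ is false.
  s5 (successors {s5}): φ is false.
  s6 (successors {s4, s6}): φ is true.
  s7 (successors {s1, s3, s4, s7}): φ is false.
  s8 (successors {s3, s8}): φ is false.
For instance, at s1:
  At s1: Box p is false, Box r and (r and Dia r) is false, so Box p and (Box r and (r and Dia r)) is false.
    At s1: Box p requires p at every successor {s0, s1, s7}.
      p fails at s0, so Box p is false at s1.
    At s1: Box r is false, r and Dia r is false, so Box r and (r and Dia r) is false.
      At s1: Box r requires r at every successor {s0, s1, s7}.
        r fails at s0, so Box r is false at s1.
      At s1: r is false, Dia r is false, so r and Dia r is false.
Satisfying worlds: {s6}

1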